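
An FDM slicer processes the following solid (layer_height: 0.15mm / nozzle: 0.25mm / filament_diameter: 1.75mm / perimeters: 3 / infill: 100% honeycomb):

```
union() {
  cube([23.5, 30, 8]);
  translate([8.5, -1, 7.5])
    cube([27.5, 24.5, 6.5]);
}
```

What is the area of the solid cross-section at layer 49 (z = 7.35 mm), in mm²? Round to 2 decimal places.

705.00 mm²

At z = 7.35 mm: the 23.5×30 cube contributes its full rectangle (area 705.00 mm²); the cube at (8.5, -1) is absent (z outside [7.5, 14]); Merging all regions: only the 23.5×30 cube is present, so the union is just that shape — area = 705.00 mm². Overall, the cross-section is a single solid region. Net area = 705.00 mm².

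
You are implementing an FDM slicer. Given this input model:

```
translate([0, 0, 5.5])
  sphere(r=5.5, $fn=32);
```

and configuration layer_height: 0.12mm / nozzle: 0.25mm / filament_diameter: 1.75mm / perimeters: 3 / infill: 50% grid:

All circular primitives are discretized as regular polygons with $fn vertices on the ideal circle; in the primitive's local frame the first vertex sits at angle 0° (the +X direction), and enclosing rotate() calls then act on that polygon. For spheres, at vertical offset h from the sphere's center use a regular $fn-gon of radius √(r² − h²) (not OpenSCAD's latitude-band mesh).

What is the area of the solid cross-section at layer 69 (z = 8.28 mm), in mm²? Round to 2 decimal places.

At z = 8.28 mm: the r=5.5 sphere contributes a regular 32-gon of circumradius √(5.5²−2.78²) = 4.746 (area = (32/2)·4.746²·sin(360°/32) = 70.30 mm²). Overall, the cross-section is a single solid region. Net area = 70.30 mm².

70.30 mm²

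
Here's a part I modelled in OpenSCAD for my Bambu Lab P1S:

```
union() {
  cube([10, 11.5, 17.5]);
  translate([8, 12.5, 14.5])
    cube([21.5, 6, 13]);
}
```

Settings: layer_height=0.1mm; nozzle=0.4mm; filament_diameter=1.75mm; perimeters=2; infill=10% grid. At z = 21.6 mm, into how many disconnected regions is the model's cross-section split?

At z = 21.6 mm: the cube is not intersected at this z (z outside [0, 17.5]); the cube at (8, 12.5) (footprint 21.5×6) is included at this height; Taking the union: only the 21.5×6 cube at (8, 12.5) is present, so the union is just that shape — 1 connected region. The result has 1 disconnected region.

1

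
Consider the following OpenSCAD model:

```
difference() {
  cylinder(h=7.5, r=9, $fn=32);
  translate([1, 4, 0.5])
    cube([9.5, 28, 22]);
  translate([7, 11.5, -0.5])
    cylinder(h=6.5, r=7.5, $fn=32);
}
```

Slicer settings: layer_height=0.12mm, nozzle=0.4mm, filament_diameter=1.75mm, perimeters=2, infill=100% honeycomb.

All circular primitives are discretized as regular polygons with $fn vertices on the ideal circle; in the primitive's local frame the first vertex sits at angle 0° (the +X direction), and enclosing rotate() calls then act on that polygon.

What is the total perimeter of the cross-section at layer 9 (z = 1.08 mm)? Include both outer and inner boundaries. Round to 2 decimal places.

58.75 mm

At z = 1.08 mm: the r=9 cylinder gives a regular 32-gon of circumradius 9 (constant along its height) (perimeter = 2·32·9.000·sin(180°/32) = 56.46 mm); the cube at (1, 4) is present — its section is the full 9.5×28 rectangle (perimeter 75.00 mm); the cylinder at (7, 11.5): section is a regular 32-gon, circumradius r=7.5 (perimeter = 2·32·7.500·sin(180°/32) = 47.05 mm); After the difference (first − rest): starting from the r=9 cylinder, the 9.5×28 cube at (1, 4) partially overlaps it — only the 23.60 mm² overlap (of its 266.00 mm²) is removed, clipping the outline; the r=7.5 cylinder at (7, 11.5) partially overlaps it — only the 1.10 mm² overlap (of its 175.58 mm²) is removed, clipping the outline — boundary = 58.75 mm. Overall, the cross-section is a single solid region. Total boundary length (outer) = 58.75 mm.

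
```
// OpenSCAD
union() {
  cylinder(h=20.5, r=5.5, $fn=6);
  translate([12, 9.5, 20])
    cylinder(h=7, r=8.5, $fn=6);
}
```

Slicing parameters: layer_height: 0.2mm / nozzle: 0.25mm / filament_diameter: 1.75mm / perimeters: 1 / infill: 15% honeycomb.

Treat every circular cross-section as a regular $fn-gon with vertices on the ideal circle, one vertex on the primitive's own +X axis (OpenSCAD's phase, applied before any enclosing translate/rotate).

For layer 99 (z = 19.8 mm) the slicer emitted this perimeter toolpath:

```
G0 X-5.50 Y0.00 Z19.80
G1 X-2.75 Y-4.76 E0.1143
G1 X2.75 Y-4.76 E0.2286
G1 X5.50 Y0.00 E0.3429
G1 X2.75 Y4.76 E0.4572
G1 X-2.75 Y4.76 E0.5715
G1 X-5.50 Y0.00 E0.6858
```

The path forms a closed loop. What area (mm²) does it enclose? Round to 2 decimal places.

Apply the shoelace formula to the sequence of (X, Y) vertices; enclosed area = 78.54 mm².

78.54 mm²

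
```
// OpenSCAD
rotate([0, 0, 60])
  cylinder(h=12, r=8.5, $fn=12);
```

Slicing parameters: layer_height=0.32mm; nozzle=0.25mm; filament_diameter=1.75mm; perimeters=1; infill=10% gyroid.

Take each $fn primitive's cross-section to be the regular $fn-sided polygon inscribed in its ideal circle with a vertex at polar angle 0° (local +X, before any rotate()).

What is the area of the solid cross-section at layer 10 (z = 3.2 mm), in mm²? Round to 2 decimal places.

216.75 mm²

At z = 3.2 mm: the r=8.5 cylinder gives a regular 12-gon of circumradius 8.5 (constant along its height) (area = (12/2)·8.500²·sin(360°/12) = 216.75 mm²); (rotated 60° about Z; rotation is an isometry so areas/perimeters/island counts are preserved). Overall, the cross-section is a single solid region. Net area = 216.75 mm².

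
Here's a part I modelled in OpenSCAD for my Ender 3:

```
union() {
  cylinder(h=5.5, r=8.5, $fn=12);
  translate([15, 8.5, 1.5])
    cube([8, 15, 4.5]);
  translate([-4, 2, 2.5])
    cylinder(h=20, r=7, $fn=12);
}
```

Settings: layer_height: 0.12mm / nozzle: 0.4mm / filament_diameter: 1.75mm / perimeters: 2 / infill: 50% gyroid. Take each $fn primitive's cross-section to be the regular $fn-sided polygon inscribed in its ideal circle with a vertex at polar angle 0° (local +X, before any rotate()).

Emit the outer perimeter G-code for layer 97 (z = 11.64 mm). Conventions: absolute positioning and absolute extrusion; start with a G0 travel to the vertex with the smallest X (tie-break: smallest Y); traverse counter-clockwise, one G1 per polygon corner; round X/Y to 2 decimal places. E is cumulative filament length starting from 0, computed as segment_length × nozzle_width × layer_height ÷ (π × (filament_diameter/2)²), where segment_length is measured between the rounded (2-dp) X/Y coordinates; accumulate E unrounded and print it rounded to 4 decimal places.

G0 X-11.00 Y2.00 Z11.64
G1 X-10.06 Y-1.50 E0.0723
G1 X-7.50 Y-4.06 E0.1446
G1 X-4.00 Y-5.00 E0.2169
G1 X-0.50 Y-4.06 E0.2892
G1 X2.06 Y-1.50 E0.3615
G1 X3.00 Y2.00 E0.4338
G1 X2.06 Y5.50 E0.5061
G1 X-0.50 Y8.06 E0.5784
G1 X-4.00 Y9.00 E0.6507
G1 X-7.50 Y8.06 E0.7230
G1 X-10.06 Y5.50 E0.7952
G1 X-11.00 Y2.00 E0.8676

At z = 11.64 mm: the cylinder is not intersected at this z (z outside [0, 5.5]); the cube at (15, 8.5) is absent (z outside [1.5, 6]); the r=7 cylinder at (-4, 2) contributes a regular 12-gon of circumradius 7; Combining (union): only the r=7 cylinder at (-4, 2) is present, so the union is just that shape — 1 connected region. The outline is a single polygon with 12 vertices. Extrusion per mm of travel: 0.4 × 0.12 / (π × 0.875²) = 0.019956. Accumulating E over each segment gives final E = 0.8676.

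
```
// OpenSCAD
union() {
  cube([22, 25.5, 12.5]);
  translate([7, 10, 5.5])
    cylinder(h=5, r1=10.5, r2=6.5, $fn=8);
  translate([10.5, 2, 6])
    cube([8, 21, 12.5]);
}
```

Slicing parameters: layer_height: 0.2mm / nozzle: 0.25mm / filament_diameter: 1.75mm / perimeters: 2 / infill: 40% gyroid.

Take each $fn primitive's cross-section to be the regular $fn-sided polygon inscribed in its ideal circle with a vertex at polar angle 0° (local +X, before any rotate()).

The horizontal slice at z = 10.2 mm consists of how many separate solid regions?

1

At z = 10.2 mm: the cube is present — its section is the full 22×25.5 rectangle; the cone at (7, 10) (r1=10.5→r2=6.5) has section circumradius 6.740 here — a regular 8-gon; the cube at (10.5, 2) (footprint 8×21) is included at this height; Combining (union): the regions partially overlap (shared area 296.49 mm²), so overlapping operands fuse into one piece — 1 connected region. The result has 1 disconnected region.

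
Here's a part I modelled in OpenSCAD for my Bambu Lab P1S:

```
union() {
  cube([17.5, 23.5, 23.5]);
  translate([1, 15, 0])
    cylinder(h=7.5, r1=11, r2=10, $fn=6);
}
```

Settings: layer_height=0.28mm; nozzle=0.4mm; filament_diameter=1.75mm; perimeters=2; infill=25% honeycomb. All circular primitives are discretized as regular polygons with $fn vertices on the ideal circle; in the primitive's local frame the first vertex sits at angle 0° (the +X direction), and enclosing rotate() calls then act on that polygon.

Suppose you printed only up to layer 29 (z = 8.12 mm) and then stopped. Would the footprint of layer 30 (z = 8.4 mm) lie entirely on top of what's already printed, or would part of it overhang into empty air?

entirely on top

Compare the two slices. At z = 8.12: the cube is present — its section is the full 17.5×23.5 rectangle (area 411.25 mm²); the cone at (1, 15) does not reach this height (z outside [0, 7.5]); Taking the union: only the 17.5×23.5 cube is present, so the union is just that shape — area = 411.25 mm². At z = 8.4: the 17.5×23.5 cube contributes its full rectangle (area 411.25 mm²); the cone at (1, 15) is not intersected at this z (z outside [0, 7.5]); Taking the union: only the 17.5×23.5 cube is present, so the union is just that shape — area = 411.25 mm². Checking containment: the cross-section at z = 8.4 is a subset of the cross-section at z = 8.12.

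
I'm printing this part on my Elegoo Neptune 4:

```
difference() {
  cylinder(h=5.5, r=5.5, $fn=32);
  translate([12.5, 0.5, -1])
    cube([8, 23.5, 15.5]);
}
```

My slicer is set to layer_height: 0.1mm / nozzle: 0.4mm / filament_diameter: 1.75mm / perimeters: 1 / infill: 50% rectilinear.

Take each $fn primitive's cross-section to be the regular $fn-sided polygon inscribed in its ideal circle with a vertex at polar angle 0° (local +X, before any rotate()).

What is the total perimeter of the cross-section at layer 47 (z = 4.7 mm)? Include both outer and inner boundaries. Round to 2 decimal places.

At z = 4.7 mm: the cylinder: section is a regular 32-gon, circumradius r=5.5 (perimeter = 2·32·5.500·sin(180°/32) = 34.50 mm); the cube at (12.5, 0.5) (footprint 8×23.5) is included at this height (perimeter 63.00 mm); Taking the first minus the rest: starting from the r=5.5 cylinder, the 8×23.5 cube at (12.5, 0.5) misses the remaining region (no effect) — boundary = 34.50 mm. Overall, the cross-section is a single solid region. Total boundary length (outer) = 34.50 mm.

34.50 mm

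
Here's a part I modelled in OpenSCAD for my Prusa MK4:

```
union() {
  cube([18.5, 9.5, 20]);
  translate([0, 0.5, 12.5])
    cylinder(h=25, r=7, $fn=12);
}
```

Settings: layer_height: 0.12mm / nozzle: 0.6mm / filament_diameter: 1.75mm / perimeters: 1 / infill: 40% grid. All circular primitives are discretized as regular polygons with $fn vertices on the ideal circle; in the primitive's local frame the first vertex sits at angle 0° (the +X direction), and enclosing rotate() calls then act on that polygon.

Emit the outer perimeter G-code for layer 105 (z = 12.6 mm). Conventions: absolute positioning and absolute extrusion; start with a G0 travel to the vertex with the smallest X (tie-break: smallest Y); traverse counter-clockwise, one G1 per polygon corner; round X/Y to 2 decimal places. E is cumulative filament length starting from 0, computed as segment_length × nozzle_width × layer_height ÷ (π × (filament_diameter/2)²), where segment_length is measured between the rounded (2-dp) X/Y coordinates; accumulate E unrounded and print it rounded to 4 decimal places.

G0 X-7.00 Y0.50 Z12.60
G1 X-6.06 Y-3.00 E0.1085
G1 X-3.50 Y-5.56 E0.2169
G1 X0.00 Y-6.50 E0.3253
G1 X3.50 Y-5.56 E0.4338
G1 X6.06 Y-3.00 E0.5422
G1 X6.87 Y0.00 E0.6352
G1 X18.50 Y0.00 E0.9833
G1 X18.50 Y9.50 E1.2677
G1 X0.00 Y9.50 E1.8215
G1 X0.00 Y7.50 E1.8814
G1 X-3.50 Y6.56 E1.9899
G1 X-6.06 Y4.00 E2.0982
G1 X-7.00 Y0.50 E2.2067

At z = 12.6 mm: the cube is present — its section is the full 18.5×9.5 rectangle; the cylinder at (0, 0.5): section is a regular 12-gon, circumradius r=7; Combining (union): the regions partially overlap (shared area 40.22 mm²), so overlapping operands fuse into one piece — 1 connected region. The outline is a single polygon with 13 vertices. Extrusion per mm of travel: 0.6 × 0.12 / (π × 0.875²) = 0.029934. Accumulating E over each segment gives final E = 2.2067.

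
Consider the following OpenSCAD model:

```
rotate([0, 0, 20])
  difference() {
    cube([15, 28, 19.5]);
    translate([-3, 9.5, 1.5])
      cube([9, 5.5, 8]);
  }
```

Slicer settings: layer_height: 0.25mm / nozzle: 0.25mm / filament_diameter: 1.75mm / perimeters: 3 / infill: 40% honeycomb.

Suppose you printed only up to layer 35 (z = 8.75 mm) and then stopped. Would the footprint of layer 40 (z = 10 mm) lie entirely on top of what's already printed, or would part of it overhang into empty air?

part overhangs

Compare the two slices. At z = 8.75: the cube (footprint 15×28) is included at this height (area 420.00 mm²); the cube at (-3, 9.5) is present — its section is the full 9×5.5 rectangle (area 49.50 mm²); Subtracting the remaining from the first: starting from the 15×28 cube (420.00 mm²), the 9×5.5 cube at (-3, 9.5) partially overlaps it — only the 33.00 mm² overlap (of its 49.50 mm²) is removed, clipping the outline — area = 387.00 mm²; (rotated 20° about Z; rotation is an isometry so areas/perimeters/island counts are preserved). At z = 10: the cube (footprint 15×28) is included at this height (area 420.00 mm²); the cube at (-3, 9.5) does not reach this height (z outside [1.5, 9.5]); Taking the first minus the rest: none of the subtracted shapes is present at this height, so the 15×28 cube is unchanged — area = 420.00 mm²; (rotated 20° about Z; rotation is an isometry so areas/perimeters/island counts are preserved). Checking containment: at z = 10 the cross-section extends beyond the z = 8.75 cross-section by about 33.00 mm².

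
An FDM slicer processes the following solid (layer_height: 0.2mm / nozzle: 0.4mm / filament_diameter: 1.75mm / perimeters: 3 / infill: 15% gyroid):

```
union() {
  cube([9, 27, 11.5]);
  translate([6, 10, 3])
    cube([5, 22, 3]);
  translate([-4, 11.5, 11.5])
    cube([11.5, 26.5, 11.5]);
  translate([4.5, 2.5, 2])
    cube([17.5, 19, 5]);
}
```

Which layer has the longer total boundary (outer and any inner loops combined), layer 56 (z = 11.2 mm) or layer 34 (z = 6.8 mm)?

Layer 56 (z = 11.2): the 9×27 cube contributes its full rectangle (perimeter 72.00 mm); the cube at (6, 10) does not reach this height (z outside [3, 6]); the cube at (-4, 11.5) is not intersected at this z (z outside [11.5, 23]); the cube at (4.5, 2.5) is absent (z outside [2, 7]); Taking the union: only the 9×27 cube is present, so the union is just that shape — boundary = 72.00 mm. So its perimeter = 72.00 mm. Layer 34 (z = 6.8): the cube (footprint 9×27) is included at this height (perimeter 72.00 mm); the cube at (6, 10) is not intersected at this z (z outside [3, 6]); the cube at (-4, 11.5) is absent (z outside [11.5, 23]); the cube at (4.5, 2.5) is present — its section is the full 17.5×19 rectangle (perimeter 73.00 mm); Taking the union: the regions partially overlap (shared area 85.50 mm²), so the edge portions inside another operand are dropped and the merged outline is re-measured after clipping — boundary = 98.00 mm. So its perimeter = 98.00 mm. Layer 34 is larger (98.00 vs 72.00 mm).

layer 34 (z = 6.8 mm)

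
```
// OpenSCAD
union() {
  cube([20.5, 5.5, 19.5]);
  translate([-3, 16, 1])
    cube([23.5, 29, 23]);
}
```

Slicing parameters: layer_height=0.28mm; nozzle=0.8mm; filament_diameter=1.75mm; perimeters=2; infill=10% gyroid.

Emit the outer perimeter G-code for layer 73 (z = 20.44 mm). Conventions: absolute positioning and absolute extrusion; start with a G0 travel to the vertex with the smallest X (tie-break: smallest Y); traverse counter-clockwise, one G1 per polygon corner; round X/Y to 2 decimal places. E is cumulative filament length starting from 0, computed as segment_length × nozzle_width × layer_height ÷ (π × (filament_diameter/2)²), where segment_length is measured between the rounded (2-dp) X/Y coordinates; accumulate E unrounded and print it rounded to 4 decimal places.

At z = 20.44 mm: the cube is not intersected at this z (z outside [0, 19.5]); the 23.5×29 cube at (-3, 16) contributes its full rectangle; Merging all regions: only the 23.5×29 cube at (-3, 16) is present, so the union is just that shape — 1 connected region. The outline is a single polygon with 4 vertices. Extrusion per mm of travel: 0.8 × 0.28 / (π × 0.875²) = 0.093128. Accumulating E over each segment gives final E = 9.7785.

G0 X-3.00 Y16.00 Z20.44
G1 X20.50 Y16.00 E2.1885
G1 X20.50 Y45.00 E4.8892
G1 X-3.00 Y45.00 E7.0778
G1 X-3.00 Y16.00 E9.7785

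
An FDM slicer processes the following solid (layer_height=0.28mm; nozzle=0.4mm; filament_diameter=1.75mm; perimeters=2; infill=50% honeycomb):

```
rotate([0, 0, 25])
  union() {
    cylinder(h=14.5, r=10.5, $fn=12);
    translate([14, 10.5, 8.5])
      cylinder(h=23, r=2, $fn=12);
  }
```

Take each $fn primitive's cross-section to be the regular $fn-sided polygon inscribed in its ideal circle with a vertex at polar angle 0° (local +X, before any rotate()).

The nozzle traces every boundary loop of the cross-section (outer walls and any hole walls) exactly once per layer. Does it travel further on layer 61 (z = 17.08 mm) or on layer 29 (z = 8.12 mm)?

layer 29 (z = 8.12 mm)

Layer 61 (z = 17.08): the cylinder is not intersected at this z (z outside [0, 14.5]); the cylinder at (14, 10.5): section is a regular 12-gon, circumradius r=2 (perimeter = 2·12·2.000·sin(180°/12) = 12.42 mm); Combining (union): only the r=2 cylinder at (14, 10.5) is present, so the union is just that shape — boundary = 12.42 mm; (whole slice rotated 25° about Z — lengths, areas and connectivity unchanged). So its perimeter = 12.42 mm. Layer 29 (z = 8.12): the r=10.5 cylinder gives a regular 12-gon of circumradius 10.5 (constant along its height) (perimeter = 2·12·10.500·sin(180°/12) = 65.22 mm); the cylinder at (14, 10.5) does not reach this height (z outside [8.5, 31.5]); Taking the union: only the r=10.5 cylinder is present, so the union is just that shape — boundary = 65.22 mm; (whole slice rotated 25° about Z — lengths, areas and connectivity unchanged). So its perimeter = 65.22 mm. Layer 29 is larger (65.22 vs 12.42 mm).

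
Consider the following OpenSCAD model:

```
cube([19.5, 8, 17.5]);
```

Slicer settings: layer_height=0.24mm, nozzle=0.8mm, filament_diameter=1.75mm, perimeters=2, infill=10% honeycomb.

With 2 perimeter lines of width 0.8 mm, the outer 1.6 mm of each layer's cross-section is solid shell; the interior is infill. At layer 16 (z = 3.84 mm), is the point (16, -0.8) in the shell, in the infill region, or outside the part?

At z = 3.84 mm: the cube is present — its section is the full 19.5×8 rectangle. Overall, the cross-section is a single solid region. The nearest boundary edge runs (0.00, 0.00)→(19.50, 0.00); distance from the point to it = 0.80 mm. The point is not inside any of the regions above, so it lies outside the cross-section (0.80 mm from the nearest boundary).

outside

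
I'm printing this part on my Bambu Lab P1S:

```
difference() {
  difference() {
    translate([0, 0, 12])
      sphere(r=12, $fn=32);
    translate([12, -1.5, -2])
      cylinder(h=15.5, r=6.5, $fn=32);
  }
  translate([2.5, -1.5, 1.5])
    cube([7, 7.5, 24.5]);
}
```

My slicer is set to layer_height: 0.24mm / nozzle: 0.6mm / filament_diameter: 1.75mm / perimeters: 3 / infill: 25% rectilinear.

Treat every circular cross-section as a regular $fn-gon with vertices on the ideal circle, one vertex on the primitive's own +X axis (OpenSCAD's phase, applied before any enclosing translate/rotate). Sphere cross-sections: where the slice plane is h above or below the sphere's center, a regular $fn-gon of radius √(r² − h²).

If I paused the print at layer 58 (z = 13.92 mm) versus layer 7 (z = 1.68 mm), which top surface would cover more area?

layer 58 (z = 13.92 mm)

Layer 58 (z = 13.92): the sphere: section is a regular 32-gon, circumradius = √(r²−h²) = √(12²−1.92²) = 11.845 (area = (32/2)·11.845²·sin(360°/32) = 437.98 mm²); the cylinder at (12, -1.5) does not reach this height (z outside [-2, 13.5]); After the difference (first − rest): none of the subtracted shapes is present at this height, so the r=12 sphere is unchanged — area = 437.98 mm²; the 7×7.5 cube at (2.5, -1.5) contributes its full rectangle (area 52.50 mm²); Taking the first minus the rest: starting from that combined region (437.98 mm²), the 7×7.5 cube at (2.5, -1.5) lies wholly inside it (removes its full 52.50 mm² and its 29.00 mm outline becomes a hole wall) — area = 385.48 mm². So its area = 385.48 mm². Layer 7 (z = 1.68): the r=12 sphere slices to a regular 32-gon of circumradius 6.124 (√(r²−h²) with h=10.32 from center) (area = (32/2)·6.124²·sin(360°/32) = 117.05 mm²); the r=6.5 cylinder at (12, -1.5) gives a regular 32-gon of circumradius 6.5 (constant along its height) (area = (32/2)·6.500²·sin(360°/32) = 131.88 mm²); Subtracting the remaining from the first: starting from the r=12 sphere (117.05 mm²), the r=6.5 cylinder at (12, -1.5) partially overlaps it — only the 1.14 mm² overlap (of its 131.88 mm²) is removed, clipping the outline — area = 115.91 mm²; the 7×7.5 cube at (2.5, -1.5) contributes its full rectangle (area 52.50 mm²); Subtracting the remaining from the first: starting from the result so far (115.91 mm²), the 7×7.5 cube at (2.5, -1.5) partially overlaps it — only the 18.83 mm² overlap (of its 52.50 mm²) is removed, clipping the outline — area = 97.08 mm². So its area = 97.08 mm². Layer 58 is larger (385.48 vs 97.08 mm²).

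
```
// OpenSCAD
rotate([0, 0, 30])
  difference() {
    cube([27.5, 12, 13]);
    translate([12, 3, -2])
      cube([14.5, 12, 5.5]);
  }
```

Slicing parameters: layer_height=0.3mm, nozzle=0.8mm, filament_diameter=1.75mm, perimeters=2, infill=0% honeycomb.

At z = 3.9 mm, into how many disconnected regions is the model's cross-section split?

At z = 3.9 mm: the 27.5×12 cube contributes its full rectangle; the cube at (12, 3) is absent (z outside [-2, 3.5]); After the difference (first − rest): none of the subtracted shapes is present at this height, so the 27.5×12 cube is unchanged — 1 connected region; (rotated 30° about Z; rotation is an isometry so areas/perimeters/island counts are preserved). The result has 1 disconnected region.

1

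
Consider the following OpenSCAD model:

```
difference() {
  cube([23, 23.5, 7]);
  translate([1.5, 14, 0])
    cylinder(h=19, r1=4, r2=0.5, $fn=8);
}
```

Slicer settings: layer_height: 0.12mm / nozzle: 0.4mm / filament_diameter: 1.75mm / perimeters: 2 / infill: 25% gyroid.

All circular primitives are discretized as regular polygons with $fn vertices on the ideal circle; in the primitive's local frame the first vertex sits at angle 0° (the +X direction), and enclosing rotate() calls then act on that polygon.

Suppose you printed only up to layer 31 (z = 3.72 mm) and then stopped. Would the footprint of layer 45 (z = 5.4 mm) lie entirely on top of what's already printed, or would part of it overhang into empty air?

part overhangs

Compare the two slices. At z = 3.72: the cube is present — its section is the full 23×23.5 rectangle (area 540.50 mm²); the cone at (1.5, 14) contributes a regular 8-gon of circumradius 3.315 (interpolated between r1=4 and r2=0.5 at t=0.196) (area = (8/2)·3.315²·sin(360°/8) = 31.08 mm²); Subtracting the remaining from the first: starting from the 23×23.5 cube (540.50 mm²), the cone at (1.5, 14) partially overlaps it — only the 24.55 mm² overlap (of its 31.08 mm²) is removed, clipping the outline — area = 515.95 mm². At z = 5.4: the cube is present — its section is the full 23×23.5 rectangle (area 540.50 mm²); the cone at (1.5, 14) contributes a regular 8-gon of circumradius 3.005 (interpolated between r1=4 and r2=0.5 at t=0.284) (area = (8/2)·3.005²·sin(360°/8) = 25.55 mm²); Subtracting the remaining from the first: starting from the 23×23.5 cube (540.50 mm²), the cone at (1.5, 14) partially overlaps it — only the 20.86 mm² overlap (of its 25.55 mm²) is removed, clipping the outline — area = 519.64 mm². Checking containment: at z = 5.4 the cross-section extends beyond the z = 3.72 cross-section by about 3.69 mm².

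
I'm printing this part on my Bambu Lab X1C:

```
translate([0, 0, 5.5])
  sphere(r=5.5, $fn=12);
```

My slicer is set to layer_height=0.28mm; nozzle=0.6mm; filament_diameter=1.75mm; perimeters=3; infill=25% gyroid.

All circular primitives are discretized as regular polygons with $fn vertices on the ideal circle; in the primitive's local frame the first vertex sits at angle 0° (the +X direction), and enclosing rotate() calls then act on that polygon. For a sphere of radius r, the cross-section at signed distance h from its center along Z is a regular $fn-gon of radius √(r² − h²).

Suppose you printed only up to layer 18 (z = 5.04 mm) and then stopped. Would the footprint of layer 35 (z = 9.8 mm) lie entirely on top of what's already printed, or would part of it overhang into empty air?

Compare the two slices. At z = 5.04: the r=5.5 sphere contributes a regular 12-gon of circumradius √(5.5²−0.46²) = 5.481 (area = (12/2)·5.481²·sin(360°/12) = 90.12 mm²). At z = 9.8: the sphere: section is a regular 12-gon, circumradius = √(r²−h²) = √(5.5²−4.3²) = 3.429 (area = (12/2)·3.429²·sin(360°/12) = 35.28 mm²). Checking containment: the cross-section at z = 9.8 is a subset of the cross-section at z = 5.04.

entirely on top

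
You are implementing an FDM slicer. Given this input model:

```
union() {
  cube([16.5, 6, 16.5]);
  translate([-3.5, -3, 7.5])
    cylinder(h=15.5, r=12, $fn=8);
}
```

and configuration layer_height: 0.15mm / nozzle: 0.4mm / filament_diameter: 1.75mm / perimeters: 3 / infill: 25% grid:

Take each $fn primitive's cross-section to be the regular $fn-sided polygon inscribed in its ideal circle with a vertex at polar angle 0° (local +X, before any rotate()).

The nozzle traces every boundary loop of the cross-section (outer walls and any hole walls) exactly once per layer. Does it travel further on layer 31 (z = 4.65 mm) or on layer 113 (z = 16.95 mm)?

Layer 31 (z = 4.65): the 16.5×6 cube contributes its full rectangle (perimeter 45.00 mm); the cylinder at (-3.5, -3) is not intersected at this z (z outside [7.5, 23]); Merging all regions: only the 16.5×6 cube is present, so the union is just that shape — boundary = 45.00 mm. So its perimeter = 45.00 mm. Layer 113 (z = 16.95): the cube is not intersected at this z (z outside [0, 16.5]); the cylinder at (-3.5, -3): section is a regular 8-gon, circumradius r=12 (perimeter = 2·8·12.000·sin(180°/8) = 73.48 mm); Combining (union): only the r=12 cylinder at (-3.5, -3) is present, so the union is just that shape — boundary = 73.48 mm. So its perimeter = 73.48 mm. Layer 113 is larger (73.48 vs 45.00 mm).

layer 113 (z = 16.95 mm)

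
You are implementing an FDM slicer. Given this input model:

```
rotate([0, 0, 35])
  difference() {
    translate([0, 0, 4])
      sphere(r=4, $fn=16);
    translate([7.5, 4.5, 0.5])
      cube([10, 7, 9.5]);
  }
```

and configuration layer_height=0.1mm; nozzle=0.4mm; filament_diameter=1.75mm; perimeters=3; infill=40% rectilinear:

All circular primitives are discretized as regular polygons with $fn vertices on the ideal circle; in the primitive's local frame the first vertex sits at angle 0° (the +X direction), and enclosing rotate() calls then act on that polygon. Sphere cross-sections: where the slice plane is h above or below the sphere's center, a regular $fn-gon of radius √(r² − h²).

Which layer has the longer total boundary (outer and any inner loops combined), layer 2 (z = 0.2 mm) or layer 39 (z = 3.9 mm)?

Layer 2 (z = 0.2): the r=4 sphere slices to a regular 16-gon of circumradius 1.249 (√(r²−h²) with h=3.8 from center) (perimeter = 2·16·1.249·sin(180°/16) = 7.80 mm); the cube at (7.5, 4.5) is absent (z outside [0.5, 10]); Subtracting the remaining from the first: none of the subtracted shapes is present at this height, so the r=4 sphere is unchanged — boundary = 7.80 mm; (whole slice rotated 35° about Z — lengths, areas and connectivity unchanged). So its perimeter = 7.80 mm. Layer 39 (z = 3.9): the sphere: section is a regular 16-gon, circumradius = √(r²−h²) = √(4²−0.1²) = 3.999 (perimeter = 2·16·3.999·sin(180°/16) = 24.96 mm); the cube at (7.5, 4.5) (footprint 10×7) is included at this height (perimeter 34.00 mm); Taking the first minus the rest: starting from the r=4 sphere, the 10×7 cube at (7.5, 4.5) misses the remaining region (no effect) — boundary = 24.96 mm; (rotated 35° about Z; rotation is an isometry so areas/perimeters/island counts are preserved). So its perimeter = 24.96 mm. Layer 39 is larger (24.96 vs 7.80 mm).

layer 39 (z = 3.9 mm)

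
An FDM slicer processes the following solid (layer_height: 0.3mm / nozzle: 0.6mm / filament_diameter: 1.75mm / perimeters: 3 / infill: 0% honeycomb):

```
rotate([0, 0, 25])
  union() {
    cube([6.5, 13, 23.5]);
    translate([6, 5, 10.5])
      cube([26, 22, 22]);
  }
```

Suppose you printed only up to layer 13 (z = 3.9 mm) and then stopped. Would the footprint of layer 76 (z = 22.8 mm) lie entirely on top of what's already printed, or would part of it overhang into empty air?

Compare the two slices. At z = 3.9: the cube (footprint 6.5×13) is included at this height (area 84.50 mm²); the cube at (6, 5) is absent (z outside [10.5, 32.5]); Merging all regions: only the 6.5×13 cube is present, so the union is just that shape — area = 84.50 mm²; (whole slice rotated 25° about Z — lengths, areas and connectivity unchanged). At z = 22.8: the 6.5×13 cube contributes its full rectangle (area 84.50 mm²); the cube at (6, 5) (footprint 26×22) is included at this height (area 572.00 mm²); Combining (union): the regions partially overlap — summed areas 656.50 mm² minus the doubly-counted overlap 4.00 mm² gives 652.50 mm² — area = 652.50 mm²; (rotated 25° about Z; rotation is an isometry so areas/perimeters/island counts are preserved). Checking containment: at z = 22.8 the cross-section extends beyond the z = 3.9 cross-section by about 568.00 mm².

part overhangs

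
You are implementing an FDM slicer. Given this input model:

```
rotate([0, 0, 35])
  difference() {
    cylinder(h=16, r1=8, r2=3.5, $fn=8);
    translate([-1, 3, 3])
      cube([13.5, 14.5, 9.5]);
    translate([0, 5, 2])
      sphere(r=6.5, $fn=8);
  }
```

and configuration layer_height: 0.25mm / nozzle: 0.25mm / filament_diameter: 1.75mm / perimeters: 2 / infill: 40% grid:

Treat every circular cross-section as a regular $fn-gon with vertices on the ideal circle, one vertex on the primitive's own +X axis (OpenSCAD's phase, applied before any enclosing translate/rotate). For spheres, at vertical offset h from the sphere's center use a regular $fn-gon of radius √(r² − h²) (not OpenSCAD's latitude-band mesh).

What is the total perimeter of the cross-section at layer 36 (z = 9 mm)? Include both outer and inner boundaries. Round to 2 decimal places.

At z = 9 mm: the cone: at t=0.562 of its height the radius interpolates to r₁+(r₂−r₁)t = 5.469, giving a regular 8-gon of that circumradius (perimeter = 2·8·5.469·sin(180°/8) = 33.48 mm); the 13.5×14.5 cube at (-1, 3) contributes its full rectangle (perimeter 56.00 mm); the sphere at (0, 5) is absent (|z−center|=7.000 > r=6.5); Taking the first minus the rest: starting from the cone, the 13.5×14.5 cube at (-1, 3) partially overlaps it — only the 8.87 mm² overlap (of its 195.75 mm²) is removed, clipping the outline — boundary = 34.56 mm; (rotated 35° about Z; rotation is an isometry so areas/perimeters/island counts are preserved). Overall, the cross-section is a single solid region. Total boundary length (outer) = 34.56 mm.

34.56 mm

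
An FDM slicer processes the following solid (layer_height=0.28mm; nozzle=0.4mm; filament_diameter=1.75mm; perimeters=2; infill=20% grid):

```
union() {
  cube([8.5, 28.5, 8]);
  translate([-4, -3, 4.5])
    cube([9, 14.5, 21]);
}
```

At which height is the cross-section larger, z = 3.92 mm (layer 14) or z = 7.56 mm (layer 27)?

layer 27 (z = 7.56 mm)

Layer 14 (z = 3.92): the cube (footprint 8.5×28.5) is included at this height (area 242.25 mm²); the cube at (-4, -3) is absent (z outside [4.5, 25.5]); Merging all regions: only the 8.5×28.5 cube is present, so the union is just that shape — area = 242.25 mm². So its area = 242.25 mm². Layer 27 (z = 7.56): the cube is present — its section is the full 8.5×28.5 rectangle (area 242.25 mm²); the cube at (-4, -3) (footprint 9×14.5) is included at this height (area 130.50 mm²); Merging all regions: the regions partially overlap — summed areas 372.75 mm² minus the doubly-counted overlap 57.50 mm² gives 315.25 mm² — area = 315.25 mm². So its area = 315.25 mm². Layer 27 is larger (315.25 vs 242.25 mm²).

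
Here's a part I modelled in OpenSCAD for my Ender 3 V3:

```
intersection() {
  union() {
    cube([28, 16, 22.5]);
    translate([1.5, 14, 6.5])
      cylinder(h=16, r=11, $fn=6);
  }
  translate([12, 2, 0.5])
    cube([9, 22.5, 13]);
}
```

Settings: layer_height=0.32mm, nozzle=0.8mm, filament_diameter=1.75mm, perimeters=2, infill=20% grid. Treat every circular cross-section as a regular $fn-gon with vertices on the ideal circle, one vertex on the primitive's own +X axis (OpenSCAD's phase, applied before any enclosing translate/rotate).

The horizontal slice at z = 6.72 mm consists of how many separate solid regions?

At z = 6.72 mm: the cube is present — its section is the full 28×16 rectangle; the cylinder at (1.5, 14): section is a regular 6-gon, circumradius r=11; Merging all regions: the regions partially overlap (shared area 116.73 mm²), so overlapping operands fuse into one piece — 1 connected region; the 9×22.5 cube at (12, 2) contributes its full rectangle; Keeping only the common overlap: the 9×22.5 cube at (12, 2) partially overlaps the result so far; clipping to the common part keeps 126.00 mm² — 1 connected region. The result has 1 disconnected region.

1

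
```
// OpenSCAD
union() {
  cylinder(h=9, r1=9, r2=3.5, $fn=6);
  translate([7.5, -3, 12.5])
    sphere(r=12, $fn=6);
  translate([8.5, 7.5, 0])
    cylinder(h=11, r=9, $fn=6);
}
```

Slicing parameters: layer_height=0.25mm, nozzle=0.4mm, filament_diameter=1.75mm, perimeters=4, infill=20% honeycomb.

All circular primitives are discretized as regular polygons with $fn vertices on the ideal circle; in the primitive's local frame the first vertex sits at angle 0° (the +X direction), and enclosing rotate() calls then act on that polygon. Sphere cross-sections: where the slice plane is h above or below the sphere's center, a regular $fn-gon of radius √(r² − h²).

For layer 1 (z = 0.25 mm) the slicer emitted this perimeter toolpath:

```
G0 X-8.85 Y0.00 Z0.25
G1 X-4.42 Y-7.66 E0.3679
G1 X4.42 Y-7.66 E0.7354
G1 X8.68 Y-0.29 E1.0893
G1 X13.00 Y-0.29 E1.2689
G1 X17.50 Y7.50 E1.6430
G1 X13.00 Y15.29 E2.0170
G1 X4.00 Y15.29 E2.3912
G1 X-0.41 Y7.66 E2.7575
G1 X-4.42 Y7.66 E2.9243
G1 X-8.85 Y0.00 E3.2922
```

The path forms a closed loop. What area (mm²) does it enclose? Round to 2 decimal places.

Apply the shoelace formula to the sequence of (X, Y) vertices; enclosed area = 373.82 mm².

373.82 mm²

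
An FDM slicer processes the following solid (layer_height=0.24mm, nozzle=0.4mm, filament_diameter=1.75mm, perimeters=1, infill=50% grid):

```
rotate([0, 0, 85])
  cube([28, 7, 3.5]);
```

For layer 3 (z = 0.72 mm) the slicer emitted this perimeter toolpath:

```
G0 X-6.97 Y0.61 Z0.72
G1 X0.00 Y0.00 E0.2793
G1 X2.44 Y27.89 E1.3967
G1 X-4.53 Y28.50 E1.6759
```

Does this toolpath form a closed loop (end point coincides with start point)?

Start point (G0): (-6.97, 0.61). End point (last G1): the path does not return to the start — open.

no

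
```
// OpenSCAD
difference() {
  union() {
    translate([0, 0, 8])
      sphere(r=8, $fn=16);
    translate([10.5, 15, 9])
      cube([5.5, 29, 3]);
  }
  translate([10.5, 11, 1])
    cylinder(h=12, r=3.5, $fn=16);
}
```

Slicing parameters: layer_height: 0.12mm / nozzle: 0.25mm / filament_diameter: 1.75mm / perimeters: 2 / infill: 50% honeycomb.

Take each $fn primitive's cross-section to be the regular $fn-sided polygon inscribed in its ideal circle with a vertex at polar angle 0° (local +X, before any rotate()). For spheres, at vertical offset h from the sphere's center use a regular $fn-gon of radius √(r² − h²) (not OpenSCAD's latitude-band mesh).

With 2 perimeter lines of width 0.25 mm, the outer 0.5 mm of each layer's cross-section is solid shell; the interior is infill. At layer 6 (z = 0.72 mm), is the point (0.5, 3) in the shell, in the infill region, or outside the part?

At z = 0.72 mm: the r=8 sphere slices to a regular 16-gon of circumradius 3.317 (√(r²−h²) with h=7.28 from center); the cube at (10.5, 15) does not reach this height (z outside [9, 12]); Taking the union: only the r=8 sphere is present, so the union is just that shape — 1 connected region; the cylinder at (10.5, 11) is absent (z outside [1, 13]); After the difference (first − rest): none of the subtracted shapes is present at this height, so the result so far is unchanged — 1 connected region. Overall, the cross-section is a single solid region. The nearest boundary edge runs (1.27, 3.06)→(0.00, 3.32); distance from the point to it = 0.21 mm. The point is inside the cross-section, 0.21 mm from the nearest boundary — within the 0.5 mm shell band (2 × 0.25).

shell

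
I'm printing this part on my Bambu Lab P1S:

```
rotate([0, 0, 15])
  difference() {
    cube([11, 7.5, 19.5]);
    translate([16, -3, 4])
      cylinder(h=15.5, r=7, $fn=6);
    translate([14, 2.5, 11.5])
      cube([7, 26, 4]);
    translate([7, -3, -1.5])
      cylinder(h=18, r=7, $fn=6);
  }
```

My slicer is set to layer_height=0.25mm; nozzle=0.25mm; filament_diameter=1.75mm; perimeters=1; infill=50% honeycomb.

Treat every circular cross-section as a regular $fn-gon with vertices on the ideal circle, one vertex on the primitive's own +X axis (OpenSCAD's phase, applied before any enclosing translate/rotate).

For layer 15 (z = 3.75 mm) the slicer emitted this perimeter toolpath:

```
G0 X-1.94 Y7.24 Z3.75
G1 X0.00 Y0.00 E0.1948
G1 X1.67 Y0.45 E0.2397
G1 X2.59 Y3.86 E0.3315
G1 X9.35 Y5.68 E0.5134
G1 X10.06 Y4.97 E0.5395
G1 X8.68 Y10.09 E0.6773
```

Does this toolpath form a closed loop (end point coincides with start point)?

no

Start point (G0): (-1.94, 7.24). End point (last G1): the path does not return to the start — open.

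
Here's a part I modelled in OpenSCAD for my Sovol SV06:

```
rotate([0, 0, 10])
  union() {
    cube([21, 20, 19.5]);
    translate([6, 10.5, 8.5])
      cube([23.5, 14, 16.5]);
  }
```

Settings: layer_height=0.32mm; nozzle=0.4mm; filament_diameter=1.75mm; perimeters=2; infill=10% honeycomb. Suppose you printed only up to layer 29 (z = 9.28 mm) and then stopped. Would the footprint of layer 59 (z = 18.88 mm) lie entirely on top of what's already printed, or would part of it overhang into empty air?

Compare the two slices. At z = 9.28: the cube (footprint 21×20) is included at this height (area 420.00 mm²); the cube at (6, 10.5) (footprint 23.5×14) is included at this height (area 329.00 mm²); Merging all regions: the regions partially overlap — summed areas 749.00 mm² minus the doubly-counted overlap 142.50 mm² gives 606.50 mm² — area = 606.50 mm²; (rotated 10° about Z; rotation is an isometry so areas/perimeters/island counts are preserved). At z = 18.88: the cube is present — its section is the full 21×20 rectangle (area 420.00 mm²); the 23.5×14 cube at (6, 10.5) contributes its full rectangle (area 329.00 mm²); Taking the union: the regions partially overlap — summed areas 749.00 mm² minus the doubly-counted overlap 142.50 mm² gives 606.50 mm² — area = 606.50 mm²; (whole slice rotated 10° about Z — lengths, areas and connectivity unchanged). Checking containment: the cross-section at z = 18.88 is a subset of the cross-section at z = 9.28.

entirely on top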